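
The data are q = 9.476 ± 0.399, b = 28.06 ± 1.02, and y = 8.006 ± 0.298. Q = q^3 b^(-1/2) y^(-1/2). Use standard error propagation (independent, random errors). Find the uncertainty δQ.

Since Q is a product/quotient, work with relative uncertainties:
  (3·δq/q)² = (3×0.0421)² = 0.0160;  (−½·δb/b)² = (-0.5×0.0364)² = 0.000330;  (−½·δy/y)² = (-0.5×0.0372)² = 0.000346
δQ/Q = √(0.0166) = 0.129
Q = 56.77, so δQ = 0.129 × 56.77 = 7.32.

7.32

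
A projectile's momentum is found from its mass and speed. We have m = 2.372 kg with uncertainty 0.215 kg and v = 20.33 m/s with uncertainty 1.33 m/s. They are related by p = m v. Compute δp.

5.39 kg·m/s

Since p is a product/quotient, work with relative uncertainties:
  (1·δm/m)² = (1×0.0906)² = 0.00822;  (1·δv/v)² = (1×0.0654)² = 0.00428
δp/p = √(0.0125) = 0.112
p = 48.22 kg·m/s, so δp = 0.112 × 48.22 = 5.39 kg·m/s.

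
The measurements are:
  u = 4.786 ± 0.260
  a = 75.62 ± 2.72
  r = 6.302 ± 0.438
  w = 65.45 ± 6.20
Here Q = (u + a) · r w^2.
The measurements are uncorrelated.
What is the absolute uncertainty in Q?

Let h = u + a = 80.41. δh = √(δu² + δa²) = √(0.0676 + 7.40) = 2.73, so δh/h = 0.0340.
Q is then a monomial in h, r, w:
δQ/Q = √((δh/h)² + (1·δr/r)² + (2·δw/w)²) = √(0.00115 + 0.00483 + 0.0359) = 0.205
Q = 2.171e+06, so δQ = 0.205 × 2.171e+06 = 4.44e+05.

4.44e+05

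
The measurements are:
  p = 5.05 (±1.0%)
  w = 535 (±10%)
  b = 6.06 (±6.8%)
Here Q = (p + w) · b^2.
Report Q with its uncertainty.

19800 ± 3340

Let u = p + w = 540. δu = √(δp² + δw²) = √(0.00255 + 2860) = 53.5, so δu/u = 0.0991.
Q is then a monomial in u, b:
δQ/Q = √((δu/u)² + (2·δb/b)²) = √(0.00981 + 0.0185) = 0.168
Q = 19800, so δQ = 0.168 × 19800 = 3340.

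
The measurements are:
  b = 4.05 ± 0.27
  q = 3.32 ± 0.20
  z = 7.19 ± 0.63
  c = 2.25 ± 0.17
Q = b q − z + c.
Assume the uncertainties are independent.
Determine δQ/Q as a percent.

Let p = b·q = 13.4. δp/p = √((1·δb/b)² + (1·δq/q)²) = √(0.00444 + 0.00363) = 0.0899, so δp = 1.21.
Q = p − z + c: δQ = √(δp² + δz² + δc²) = √(1.46 + 0.397 + 0.0289) = 1.37
Q = 8.51, so δQ/Q = 1.37/8.51 = 0.161.

16.1%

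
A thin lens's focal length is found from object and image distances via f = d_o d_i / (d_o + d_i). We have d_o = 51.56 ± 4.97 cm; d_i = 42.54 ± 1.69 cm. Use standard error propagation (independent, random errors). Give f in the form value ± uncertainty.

23.31 ± 1.14 cm

∂f/∂d_o = (d_i/(d_o+d_i))² = 0.204;  ∂f/∂d_i = (d_o/(d_o+d_i))² = 0.300
δf = √((∂f/∂d_o · δd_o)² + (∂f/∂d_i · δd_i)²) = √(1.03 + 0.257) = 1.14 cm
f = 23.31 cm.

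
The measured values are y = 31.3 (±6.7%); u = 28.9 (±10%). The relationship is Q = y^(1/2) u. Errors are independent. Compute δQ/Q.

0.105

Products/powers → add relative errors in quadrature, weighted by exponent:
  (½·δy/y)² = (0.5×0.0670)² = 0.00112;  (1·δu/u)² = (1×0.100)² = 0.0100
δQ/Q = √(0.0111) = 0.105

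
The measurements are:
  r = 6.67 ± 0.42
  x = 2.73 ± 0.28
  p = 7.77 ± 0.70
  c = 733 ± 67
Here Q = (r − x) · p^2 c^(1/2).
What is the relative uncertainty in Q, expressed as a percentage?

22.6%

Let u = r − x = 3.94. δu = √(δr² + δx²) = √(0.176 + 0.0784) = 0.505, so δu/u = 0.128.
Q is then a monomial in u, p, c:
δQ/Q = √((δu/u)² + (2·δp/p)² + (½·δc/c)²) = √(0.0164 + 0.0325 + 0.00209) = 0.226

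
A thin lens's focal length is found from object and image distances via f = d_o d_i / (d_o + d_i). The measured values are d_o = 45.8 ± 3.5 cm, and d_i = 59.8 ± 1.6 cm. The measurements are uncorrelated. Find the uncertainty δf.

∂f/∂d_o = (d_i/(d_o+d_i))² = 0.321;  ∂f/∂d_i = (d_o/(d_o+d_i))² = 0.188
δf = √((∂f/∂d_o · δd_o)² + (∂f/∂d_i · δd_i)²) = √(1.26 + 0.0906) = 1.16 cm

1.16 cm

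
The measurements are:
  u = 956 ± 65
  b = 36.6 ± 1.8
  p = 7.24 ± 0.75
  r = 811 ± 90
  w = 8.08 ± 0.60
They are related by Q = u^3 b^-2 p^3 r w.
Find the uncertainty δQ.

Each factor contributes (exponent × relative error)² to (δQ/Q)²:
  (3·δu/u)² = (3×0.0680)² = 0.0416;  (-2·δb/b)² = (-2×0.0492)² = 0.00967;  (3·δp/p)² = (3×0.104)² = 0.0966;  (1·δr/r)² = (1×0.111)² = 0.0123;  (1·δw/w)² = (1×0.0743)² = 0.00551
δQ/Q = √(0.166) = 0.407
Q = 1.62e+12, so δQ = 0.407 × 1.62e+12 = 6.6e+11.

6.6e+11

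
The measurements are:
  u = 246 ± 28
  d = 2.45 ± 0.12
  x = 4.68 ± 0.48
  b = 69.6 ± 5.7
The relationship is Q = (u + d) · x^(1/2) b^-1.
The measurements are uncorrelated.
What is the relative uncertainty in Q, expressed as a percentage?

14.8%

Let w = u + d = 248. δw = √(δu² + δd²) = √(784 + 0.0144) = 28.0, so δw/w = 0.113.
Q is then a monomial in w, x, b:
δQ/Q = √((δw/w)² + (½·δx/x)² + (-1·δb/b)²) = √(0.0127 + 0.00263 + 0.00671) = 0.148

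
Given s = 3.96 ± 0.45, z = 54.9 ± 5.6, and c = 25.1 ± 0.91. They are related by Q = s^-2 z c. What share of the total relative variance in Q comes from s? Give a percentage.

(δQ/Q)² = (-2·δs/s)² + (1·δz/z)² + (1·δc/c)²
  s term: (-2×0.114)² = 0.0517
  z term: (1×0.102)² = 0.0104
  c term: (1×0.0363)² = 0.00131
Total = 0.0634. Share from s = 0.0517/0.0634 = 0.815.

81.5%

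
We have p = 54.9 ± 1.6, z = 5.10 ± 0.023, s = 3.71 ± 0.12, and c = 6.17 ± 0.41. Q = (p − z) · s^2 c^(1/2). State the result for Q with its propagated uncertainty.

1700 ± 135

Let u = p − z = 49.8. δu = √(δp² + δz²) = √(2.56 + 0.000529) = 1.60, so δu/u = 0.0321.
Q is then a monomial in u, s, c:
δQ/Q = √((δu/u)² + (2·δs/s)² + (½·δc/c)²) = √(0.00103 + 0.00418 + 0.00110) = 0.0795
Q = 1700, so δQ = 0.0795 × 1700 = 135.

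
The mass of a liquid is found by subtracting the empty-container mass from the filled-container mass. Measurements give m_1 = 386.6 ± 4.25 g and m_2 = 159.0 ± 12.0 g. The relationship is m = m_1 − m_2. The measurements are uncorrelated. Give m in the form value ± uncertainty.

227.6 ± 12.7 g

Absolute uncertainties add in quadrature for a linear combination:
  (δm_1)² = 18.1;  (δm_2)² = 144
δm = √(162) = 12.7 g
m = 227.6 g.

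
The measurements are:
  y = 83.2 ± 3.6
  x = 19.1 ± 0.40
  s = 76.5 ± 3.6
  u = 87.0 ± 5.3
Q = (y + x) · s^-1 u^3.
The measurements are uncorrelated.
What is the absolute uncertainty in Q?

Let w = y + x = 102. δw = √(δy² + δx²) = √(13.0 + 0.160) = 3.62, so δw/w = 0.0354.
Q is then a monomial in w, s, u:
δQ/Q = √((δw/w)² + (-1·δs/s)² + (3·δu/u)²) = √(0.00125 + 0.00221 + 0.0334) = 0.192
Q = 8.81e+05, so δQ = 0.192 × 8.81e+05 = 1.69e+05.

1.69e+05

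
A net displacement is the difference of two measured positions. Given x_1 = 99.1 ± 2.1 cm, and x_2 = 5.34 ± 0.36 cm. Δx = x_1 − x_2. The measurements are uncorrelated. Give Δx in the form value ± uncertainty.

93.8 ± 2.13 cm

Sums and differences: (δΔx)² = Σ (cᵢ δxᵢ)².
  (δx_1)² = 4.41;  (δx_2)² = 0.130
δΔx = √(4.54) = 2.13 cm
Δx = 93.8 cm.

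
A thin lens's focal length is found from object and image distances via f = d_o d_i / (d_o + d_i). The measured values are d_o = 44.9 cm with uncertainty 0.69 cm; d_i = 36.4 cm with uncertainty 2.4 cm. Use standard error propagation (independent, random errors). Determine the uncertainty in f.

0.745 cm

∂f/∂d_o = (d_i/(d_o+d_i))² = 0.200;  ∂f/∂d_i = (d_o/(d_o+d_i))² = 0.305
δf = √((∂f/∂d_o · δd_o)² + (∂f/∂d_i · δd_i)²) = √(0.0191 + 0.536) = 0.745 cm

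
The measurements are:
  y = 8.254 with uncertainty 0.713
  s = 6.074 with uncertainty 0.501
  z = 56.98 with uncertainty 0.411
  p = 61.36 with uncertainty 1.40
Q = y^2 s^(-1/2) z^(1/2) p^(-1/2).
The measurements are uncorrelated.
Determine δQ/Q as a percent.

Since Q is a product/quotient, work with relative uncertainties:
  (2·δy/y)² = (2×0.0864)² = 0.0298;  (−½·δs/s)² = (-0.5×0.0825)² = 0.00170;  (½·δz/z)² = (0.5×0.00721)² = 1.3e-05;  (−½·δp/p)² = (-0.5×0.0228)² = 0.000130
δQ/Q = √(0.0317) = 0.178

17.8%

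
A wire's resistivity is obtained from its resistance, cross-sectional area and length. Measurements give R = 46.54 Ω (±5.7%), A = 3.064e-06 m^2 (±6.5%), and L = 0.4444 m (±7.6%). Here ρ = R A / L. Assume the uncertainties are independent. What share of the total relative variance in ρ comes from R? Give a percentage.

(δρ/ρ)² = (1·δR/R)² + (1·δA/A)² + (-1·δL/L)²
  R term: (1×0.0570)² = 0.00325
  A term: (1×0.0650)² = 0.00423
  L term: (-1×0.0760)² = 0.00578
Total = 0.0133. Share from R = 0.00325/0.0133 = 0.245.

24.5%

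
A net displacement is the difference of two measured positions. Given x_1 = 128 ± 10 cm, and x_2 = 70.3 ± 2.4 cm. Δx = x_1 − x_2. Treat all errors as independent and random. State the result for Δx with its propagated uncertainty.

For a sum/difference, combine absolute errors in quadrature:
  (δx_1)² = 100;  (δx_2)² = 5.76
δΔx = √(106) = 10.3 cm
Δx = 57.7 cm.

57.7 ± 10.3 cm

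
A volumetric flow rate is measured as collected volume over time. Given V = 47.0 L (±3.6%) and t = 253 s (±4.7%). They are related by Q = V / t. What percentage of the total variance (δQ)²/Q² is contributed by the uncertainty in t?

(δQ/Q)² = (1·δV/V)² + (-1·δt/t)²
  V term: (1×0.0360)² = 0.00130
  t term: (-1×0.0470)² = 0.00221
Total = 0.00351. Share from t = 0.00221/0.00351 = 0.630.

63.0%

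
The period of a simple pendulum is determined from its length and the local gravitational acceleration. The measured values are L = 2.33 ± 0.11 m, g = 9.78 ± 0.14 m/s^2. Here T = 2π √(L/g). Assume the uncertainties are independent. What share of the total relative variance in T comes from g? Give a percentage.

8.42%

(δT/T)² = (½·δL/L)² + (−½·δg/g)²
  L term: (0.5×0.0472)² = 0.000557
  g term: (-0.5×0.0143)² = 5.12e-05
Total = 0.000608. Share from g = 5.12e-05/0.000608 = 0.0842.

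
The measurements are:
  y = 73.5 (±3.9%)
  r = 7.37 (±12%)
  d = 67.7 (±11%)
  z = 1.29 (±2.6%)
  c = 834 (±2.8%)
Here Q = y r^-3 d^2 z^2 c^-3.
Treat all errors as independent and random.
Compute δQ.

1.05e-06

For a monomial Q ∝ y, r^-3, d^2, z^2, c^-3, fractional errors add in quadrature:
  (1·δy/y)² = (1×0.0390)² = 0.00152;  (-3·δr/r)² = (-3×0.120)² = 0.130;  (2·δd/d)² = (2×0.110)² = 0.0484;  (2·δz/z)² = (2×0.0260)² = 0.00270;  (-3·δc/c)² = (-3×0.0280)² = 0.00706
δQ/Q = √(0.189) = 0.435
Q = 2.41e-06, so δQ = 0.435 × 2.41e-06 = 1.05e-06.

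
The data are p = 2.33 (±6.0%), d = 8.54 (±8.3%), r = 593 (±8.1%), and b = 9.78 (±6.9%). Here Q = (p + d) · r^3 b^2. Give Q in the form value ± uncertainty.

Let u = p + d = 10.9. δu = √(δp² + δd²) = √(0.0195 + 0.502) = 0.722, so δu/u = 0.0665.
Q is then a monomial in u, r, b:
δQ/Q = √((δu/u)² + (3·δr/r)² + (2·δb/b)²) = √(0.00442 + 0.0590 + 0.0190) = 0.287
Q = 2.17e+11, so δQ = 0.287 × 2.17e+11 = 6.23e+10.

(2.17 ± 0.623) × 10^11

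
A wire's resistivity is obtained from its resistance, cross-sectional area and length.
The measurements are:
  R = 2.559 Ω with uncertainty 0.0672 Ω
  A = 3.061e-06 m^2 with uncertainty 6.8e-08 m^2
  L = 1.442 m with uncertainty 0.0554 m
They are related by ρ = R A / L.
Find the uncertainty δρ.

Since ρ is a product/quotient, work with relative uncertainties:
  (1·δR/R)² = (1×0.0263)² = 0.000690;  (1·δA/A)² = (1×0.0222)² = 0.000494;  (-1·δL/L)² = (-1×0.0384)² = 0.00148
δρ/ρ = √(0.00266) = 0.0516
ρ = 5.432e-06 Ω·m, so δρ = 0.0516 × 5.432e-06 = 2.8e-07 Ω·m.

2.8e-07 Ω·m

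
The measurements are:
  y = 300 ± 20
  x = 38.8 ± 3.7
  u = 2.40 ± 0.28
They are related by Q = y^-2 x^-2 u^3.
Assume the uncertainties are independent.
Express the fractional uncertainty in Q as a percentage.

42.0%

Q is a product of powers, so relative uncertainties combine in quadrature:
  (-2·δy/y)² = (-2×0.0667)² = 0.0178;  (-2·δx/x)² = (-2×0.0954)² = 0.0364;  (3·δu/u)² = (3×0.117)² = 0.123
δQ/Q = √(0.177) = 0.420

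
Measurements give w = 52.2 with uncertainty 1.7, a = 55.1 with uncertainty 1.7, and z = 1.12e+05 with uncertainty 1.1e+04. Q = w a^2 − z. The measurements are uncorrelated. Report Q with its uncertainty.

46500 ± 15600

Let p = w·a^2 = 1.58e+05. δp/p = √((1·δw/w)² + (2·δa/a)²) = √(0.00106 + 0.00381) = 0.0698, so δp = 11100.
Q = p − z: δQ = √(δp² + δz²) = √(1.22e+08 + 1.21e+08) = 15600
Q = 46500.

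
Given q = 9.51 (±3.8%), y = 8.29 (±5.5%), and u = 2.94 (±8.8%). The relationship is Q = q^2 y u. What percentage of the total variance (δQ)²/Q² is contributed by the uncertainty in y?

(δQ/Q)² = (2·δq/q)² + (1·δy/y)² + (1·δu/u)²
  q term: (2×0.0380)² = 0.00578
  y term: (1×0.0550)² = 0.00302
  u term: (1×0.0880)² = 0.00774
Total = 0.0165. Share from y = 0.00302/0.0165 = 0.183.

18.3%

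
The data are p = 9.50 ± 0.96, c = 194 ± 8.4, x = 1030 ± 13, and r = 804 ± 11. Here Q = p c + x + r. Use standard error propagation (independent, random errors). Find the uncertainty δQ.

Let w = p·c = 1840. δw/w = √((1·δp/p)² + (1·δc/c)²) = √(0.0102 + 0.00187) = 0.110, so δw = 203.
Q = w + x + r: δQ = √(δw² + δx² + δr²) = √(41100 + 169 + 121) = 203

203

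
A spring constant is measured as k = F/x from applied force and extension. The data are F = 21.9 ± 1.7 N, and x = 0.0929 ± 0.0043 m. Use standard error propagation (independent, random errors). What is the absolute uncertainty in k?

Products/powers → add relative errors in quadrature, weighted by exponent:
  (1·δF/F)² = (1×0.0776)² = 0.00603;  (-1·δx/x)² = (-1×0.0463)² = 0.00214
δk/k = √(0.00817) = 0.0904
k = 236 N/m, so δk = 0.0904 × 236 = 21.3 N/m.

21.3 N/m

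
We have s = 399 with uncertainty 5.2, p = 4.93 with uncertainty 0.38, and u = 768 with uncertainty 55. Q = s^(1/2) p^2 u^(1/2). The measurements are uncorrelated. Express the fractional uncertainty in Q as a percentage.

15.8%

Each factor contributes (exponent × relative error)² to (δQ/Q)²:
  (½·δs/s)² = (0.5×0.0130)² = 4.25e-05;  (2·δp/p)² = (2×0.0771)² = 0.0238;  (½·δu/u)² = (0.5×0.0716)² = 0.00128
δQ/Q = √(0.0251) = 0.158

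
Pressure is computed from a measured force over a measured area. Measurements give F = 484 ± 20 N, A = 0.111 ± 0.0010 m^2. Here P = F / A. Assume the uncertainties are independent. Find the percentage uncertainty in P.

Each factor contributes (exponent × relative error)² to (δP/P)²:
  (1·δF/F)² = (1×0.0413)² = 0.00171;  (-1·δA/A)² = (-1×0.00901)² = 8.12e-05
δP/P = √(0.00179) = 0.0423

4.23%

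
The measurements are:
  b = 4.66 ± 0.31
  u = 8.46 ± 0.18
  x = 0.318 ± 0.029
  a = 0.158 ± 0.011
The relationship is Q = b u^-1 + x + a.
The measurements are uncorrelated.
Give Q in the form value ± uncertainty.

1.03 ± 0.0494

Let p = b·u^-1 = 0.551. δp/p = √((1·δb/b)² + (-1·δu/u)²) = √(0.00443 + 0.000453) = 0.0698, so δp = 0.0385.
Q = p + x + a: δQ = √(δp² + δx² + δa²) = √(0.00148 + 0.000841 + 0.000121) = 0.0494
Q = 1.03.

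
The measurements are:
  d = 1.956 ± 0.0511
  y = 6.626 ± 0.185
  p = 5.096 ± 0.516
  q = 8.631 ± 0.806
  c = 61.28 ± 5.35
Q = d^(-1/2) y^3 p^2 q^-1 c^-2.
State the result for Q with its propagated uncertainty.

0.1667 ± 0.0493

Each factor contributes (exponent × relative error)² to (δQ/Q)²:
  (−½·δd/d)² = (-0.5×0.0261)² = 0.000171;  (3·δy/y)² = (3×0.0279)² = 0.00702;  (2·δp/p)² = (2×0.101)² = 0.0410;  (-1·δq/q)² = (-1×0.0934)² = 0.00872;  (-2·δc/c)² = (-2×0.0873)² = 0.0305
δQ/Q = √(0.0874) = 0.296
Q = 0.1667, so δQ = 0.296 × 0.1667 = 0.0493.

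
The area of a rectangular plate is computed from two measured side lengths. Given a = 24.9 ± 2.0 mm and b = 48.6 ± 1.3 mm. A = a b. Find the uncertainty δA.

102 mm^2

Each factor contributes (exponent × relative error)² to (δA/A)²:
  (1·δa/a)² = (1×0.0803)² = 0.00645;  (1·δb/b)² = (1×0.0267)² = 0.000716
δA/A = √(0.00717) = 0.0847
A = 1210 mm^2, so δA = 0.0847 × 1210 = 102 mm^2.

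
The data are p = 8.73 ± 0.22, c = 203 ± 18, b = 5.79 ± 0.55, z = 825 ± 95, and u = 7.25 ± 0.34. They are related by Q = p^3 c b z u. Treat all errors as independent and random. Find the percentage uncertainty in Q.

For a monomial Q ∝ p^3, c, b, z, u, fractional errors add in quadrature:
  (3·δp/p)² = (3×0.0252)² = 0.00572;  (1·δc/c)² = (1×0.0887)² = 0.00786;  (1·δb/b)² = (1×0.0950)² = 0.00902;  (1·δz/z)² = (1×0.115)² = 0.0133;  (1·δu/u)² = (1×0.0469)² = 0.00220
δQ/Q = √(0.0381) = 0.195

19.5%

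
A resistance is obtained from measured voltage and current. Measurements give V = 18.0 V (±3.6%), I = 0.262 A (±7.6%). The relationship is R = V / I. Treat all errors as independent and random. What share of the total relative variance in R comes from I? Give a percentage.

(δR/R)² = (1·δV/V)² + (-1·δI/I)²
  V term: (1×0.0360)² = 0.00130
  I term: (-1×0.0760)² = 0.00578
Total = 0.00707. Share from I = 0.00578/0.00707 = 0.817.

81.7%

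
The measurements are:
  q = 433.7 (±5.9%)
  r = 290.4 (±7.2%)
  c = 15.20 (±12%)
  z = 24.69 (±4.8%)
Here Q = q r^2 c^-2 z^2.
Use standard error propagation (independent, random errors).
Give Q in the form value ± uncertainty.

Since Q is a product/quotient, work with relative uncertainties:
  (1·δq/q)² = (1×0.0590)² = 0.00348;  (2·δr/r)² = (2×0.0720)² = 0.0207;  (-2·δc/c)² = (-2×0.120)² = 0.0576;  (2·δz/z)² = (2×0.0480)² = 0.00922
δQ/Q = √(0.0910) = 0.302
Q = 9.65e+07, so δQ = 0.302 × 9.65e+07 = 2.91e+07.

(9.650 ± 2.91) × 10^7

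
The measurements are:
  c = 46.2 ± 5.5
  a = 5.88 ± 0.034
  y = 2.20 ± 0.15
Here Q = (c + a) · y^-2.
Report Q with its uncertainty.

Let u = c + a = 52.1. δu = √(δc² + δa²) = √(30.2 + 0.00116) = 5.50, so δu/u = 0.106.
Q is then a monomial in u, y:
δQ/Q = √((δu/u)² + (-2·δy/y)²) = √(0.0112 + 0.0186) = 0.172
Q = 10.8, so δQ = 0.172 × 10.8 = 1.86.

10.8 ± 1.86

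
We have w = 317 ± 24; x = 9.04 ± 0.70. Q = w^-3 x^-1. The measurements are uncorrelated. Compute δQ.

Relative error in a monomial: (δQ/Q)² = Σ (nᵢ · δxᵢ/xᵢ)².
  (-3·δw/w)² = (-3×0.0757)² = 0.0516;  (-1·δx/x)² = (-1×0.0774)² = 0.00600
δQ/Q = √(0.0576) = 0.240
Q = 3.47e-09, so δQ = 0.240 × 3.47e-09 = 8.33e-10.

8.33e-10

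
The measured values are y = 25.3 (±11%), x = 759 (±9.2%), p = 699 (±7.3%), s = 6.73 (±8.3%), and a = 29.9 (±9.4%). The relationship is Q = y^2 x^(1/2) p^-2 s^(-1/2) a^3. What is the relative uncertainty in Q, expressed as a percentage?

Q is a product of powers, so relative uncertainties combine in quadrature:
  (2·δy/y)² = (2×0.110)² = 0.0484;  (½·δx/x)² = (0.5×0.0920)² = 0.00212;  (-2·δp/p)² = (-2×0.0730)² = 0.0213;  (−½·δs/s)² = (-0.5×0.0830)² = 0.00172;  (3·δa/a)² = (3×0.0940)² = 0.0795
δQ/Q = √(0.153) = 0.391

39.1%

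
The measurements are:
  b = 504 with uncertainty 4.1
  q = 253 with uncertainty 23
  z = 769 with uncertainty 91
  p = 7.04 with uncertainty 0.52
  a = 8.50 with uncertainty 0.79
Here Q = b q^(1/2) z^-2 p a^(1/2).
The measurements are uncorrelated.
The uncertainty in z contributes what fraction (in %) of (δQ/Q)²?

(δQ/Q)² = (1·δb/b)² + (½·δq/q)² + (-2·δz/z)² + (1·δp/p)² + (½·δa/a)²
  b term: (1×0.00813)² = 6.62e-05
  q term: (0.5×0.0909)² = 0.00207
  z term: (-2×0.118)² = 0.0560
  p term: (1×0.0739)² = 0.00546
  a term: (0.5×0.0929)² = 0.00216
Total = 0.0658. Share from z = 0.0560/0.0658 = 0.852.

85.2%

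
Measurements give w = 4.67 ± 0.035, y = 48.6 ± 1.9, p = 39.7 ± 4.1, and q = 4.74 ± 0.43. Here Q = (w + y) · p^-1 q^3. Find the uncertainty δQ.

Let u = w + y = 53.3. δu = √(δw² + δy²) = √(0.00123 + 3.61) = 1.90, so δu/u = 0.0357.
Q is then a monomial in u, p, q:
δQ/Q = √((δu/u)² + (-1·δp/p)² + (3·δq/q)²) = √(0.00127 + 0.0107 + 0.0741) = 0.293
Q = 143, so δQ = 0.293 × 143 = 41.9.

41.9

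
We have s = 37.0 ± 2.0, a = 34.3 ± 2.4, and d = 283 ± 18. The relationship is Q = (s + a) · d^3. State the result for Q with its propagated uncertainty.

(1.62 ± 0.316) × 10^9

Let u = s + a = 71.3. δu = √(δs² + δa²) = √(4.00 + 5.76) = 3.12, so δu/u = 0.0438.
Q is then a monomial in u, d:
δQ/Q = √((δu/u)² + (3·δd/d)²) = √(0.00192 + 0.0364) = 0.196
Q = 1.62e+09, so δQ = 0.196 × 1.62e+09 = 3.16e+08.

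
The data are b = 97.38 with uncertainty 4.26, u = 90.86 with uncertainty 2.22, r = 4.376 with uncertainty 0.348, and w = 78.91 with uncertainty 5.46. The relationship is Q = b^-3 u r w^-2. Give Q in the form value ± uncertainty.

Q is a product of powers, so relative uncertainties combine in quadrature:
  (-3·δb/b)² = (-3×0.0437)² = 0.0172;  (1·δu/u)² = (1×0.0244)² = 0.000597;  (1·δr/r)² = (1×0.0795)² = 0.00632;  (-2·δw/w)² = (-2×0.0692)² = 0.0192
δQ/Q = √(0.0433) = 0.208
Q = 6.915e-08, so δQ = 0.208 × 6.915e-08 = 1.44e-08.

(6.915 ± 1.44) × 10^-8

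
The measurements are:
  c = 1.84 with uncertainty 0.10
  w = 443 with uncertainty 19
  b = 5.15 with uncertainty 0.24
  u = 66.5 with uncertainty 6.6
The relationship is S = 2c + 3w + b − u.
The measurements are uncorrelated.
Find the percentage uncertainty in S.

4.51%

Sums and differences: (δS)² = Σ (cᵢ δxᵢ)².
  (2·δc)² = 0.0400;  (3·δw)² = 3250;  (δb)² = 0.0576;  (δu)² = 43.6
δS = √(3290) = 57.4
S = 1270, so δS/S = 57.4/1270 = 0.0451.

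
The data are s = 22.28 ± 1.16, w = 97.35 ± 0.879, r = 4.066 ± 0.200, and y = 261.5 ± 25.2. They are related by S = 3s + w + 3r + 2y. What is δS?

50.5

S is a linear combination, so absolute uncertainties add in quadrature:
  (3·δs)² = 12.1;  (δw)² = 0.773;  (3·δr)² = 0.360;  (2·δy)² = 2540
δS = √(2550) = 50.5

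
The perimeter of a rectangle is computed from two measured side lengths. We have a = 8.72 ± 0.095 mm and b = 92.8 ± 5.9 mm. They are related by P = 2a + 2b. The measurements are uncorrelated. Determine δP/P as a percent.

For a sum/difference, combine absolute errors in quadrature:
  (2·δa)² = 0.0361;  (2·δb)² = 139
δP = √(139) = 11.8 mm
P = 203 mm, so δP/P = 11.8/203 = 0.0581.

5.81%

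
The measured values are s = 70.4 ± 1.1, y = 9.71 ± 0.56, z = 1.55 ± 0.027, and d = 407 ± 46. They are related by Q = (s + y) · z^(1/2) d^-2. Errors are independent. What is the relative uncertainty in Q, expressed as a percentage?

Let u = s + y = 80.1. δu = √(δs² + δy²) = √(1.21 + 0.314) = 1.23, so δu/u = 0.0154.
Q is then a monomial in u, z, d:
δQ/Q = √((δu/u)² + (½·δz/z)² + (-2·δd/d)²) = √(0.000237 + 7.59e-05 + 0.0511) = 0.227

22.7%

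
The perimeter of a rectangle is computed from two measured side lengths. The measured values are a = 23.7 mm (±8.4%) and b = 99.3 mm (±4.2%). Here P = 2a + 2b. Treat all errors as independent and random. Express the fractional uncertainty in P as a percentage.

3.76%

For a sum/difference, combine absolute errors in quadrature:
  (2·δa)² = 15.9;  (2·δb)² = 69.6
δP = √(85.4) = 9.24 mm
P = 246 mm, so δP/P = 9.24/246 = 0.0376.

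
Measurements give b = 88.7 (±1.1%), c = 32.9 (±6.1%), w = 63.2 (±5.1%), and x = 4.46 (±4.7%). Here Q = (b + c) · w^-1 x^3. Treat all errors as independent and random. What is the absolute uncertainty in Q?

Let u = b + c = 122. δu = √(δb² + δc²) = √(0.952 + 4.03) = 2.23, so δu/u = 0.0184.
Q is then a monomial in u, w, x:
δQ/Q = √((δu/u)² + (-1·δw/w)² + (3·δx/x)²) = √(0.000337 + 0.00260 + 0.0199) = 0.151
Q = 171, so δQ = 0.151 × 171 = 25.8.

25.8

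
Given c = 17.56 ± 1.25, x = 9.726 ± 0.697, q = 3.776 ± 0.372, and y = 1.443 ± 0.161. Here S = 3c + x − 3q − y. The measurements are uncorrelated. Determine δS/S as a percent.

8.01%

For a sum/difference, combine absolute errors in quadrature:
  (3·δc)² = 14.1;  (δx)² = 0.486;  (3·δq)² = 1.25;  (δy)² = 0.0259
δS = √(15.8) = 3.98
S = 49.63, so δS/S = 3.98/49.63 = 0.0801.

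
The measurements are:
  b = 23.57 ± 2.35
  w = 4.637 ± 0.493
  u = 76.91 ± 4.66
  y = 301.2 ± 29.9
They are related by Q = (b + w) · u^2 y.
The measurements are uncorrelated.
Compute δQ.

8.96e+06

Let h = b + w = 28.21. δh = √(δb² + δw²) = √(5.52 + 0.243) = 2.40, so δh/h = 0.0851.
Q is then a monomial in h, u, y:
δQ/Q = √((δh/h)² + (2·δu/u)² + (1·δy/y)²) = √(0.00725 + 0.0147 + 0.00985) = 0.178
Q = 5.025e+07, so δQ = 0.178 × 5.025e+07 = 8.96e+06.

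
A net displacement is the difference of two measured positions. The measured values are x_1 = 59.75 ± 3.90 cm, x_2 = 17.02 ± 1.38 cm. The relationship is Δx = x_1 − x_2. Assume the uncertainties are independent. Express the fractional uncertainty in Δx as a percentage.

9.68%

Δx is a linear combination, so absolute uncertainties add in quadrature:
  (δx_1)² = 15.2;  (δx_2)² = 1.90
δΔx = √(17.1) = 4.14 cm
Δx = 42.73 cm, so δΔx/Δx = 4.14/42.73 = 0.0968.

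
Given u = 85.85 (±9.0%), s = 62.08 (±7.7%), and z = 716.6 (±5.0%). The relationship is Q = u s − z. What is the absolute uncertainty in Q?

Let p = u·s = 5330. δp/p = √((1·δu/u)² + (1·δs/s)²) = √(0.00810 + 0.00593) = 0.118, so δp = 631.
Q = p − z: δQ = √(δp² + δz²) = √(3.98e+05 + 1280) = 632

632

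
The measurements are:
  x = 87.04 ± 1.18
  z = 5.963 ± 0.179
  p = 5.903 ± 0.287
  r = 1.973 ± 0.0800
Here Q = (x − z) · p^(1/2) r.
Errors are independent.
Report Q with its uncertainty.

Let u = x − z = 81.08. δu = √(δx² + δz²) = √(1.39 + 0.0320) = 1.19, so δu/u = 0.0147.
Q is then a monomial in u, p, r:
δQ/Q = √((δu/u)² + (½·δp/p)² + (1·δr/r)²) = √(0.000217 + 0.000591 + 0.00164) = 0.0495
Q = 388.7, so δQ = 0.0495 × 388.7 = 19.2.

388.7 ± 19.2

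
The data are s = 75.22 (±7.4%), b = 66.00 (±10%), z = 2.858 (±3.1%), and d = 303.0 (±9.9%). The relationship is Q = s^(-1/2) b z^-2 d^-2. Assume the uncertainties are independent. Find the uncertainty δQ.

2.37e-06

Since Q is a product/quotient, work with relative uncertainties:
  (−½·δs/s)² = (-0.5×0.0740)² = 0.00137;  (1·δb/b)² = (1×0.100)² = 0.0100;  (-2·δz/z)² = (-2×0.0310)² = 0.00384;  (-2·δd/d)² = (-2×0.0990)² = 0.0392
δQ/Q = √(0.0544) = 0.233
Q = 1.015e-05, so δQ = 0.233 × 1.015e-05 = 2.37e-06.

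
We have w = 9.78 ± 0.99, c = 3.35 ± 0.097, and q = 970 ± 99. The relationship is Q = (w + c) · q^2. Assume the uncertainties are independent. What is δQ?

2.69e+06

Let u = w + c = 13.1. δu = √(δw² + δc²) = √(0.980 + 0.00941) = 0.995, so δu/u = 0.0758.
Q is then a monomial in u, q:
δQ/Q = √((δu/u)² + (2·δq/q)²) = √(0.00574 + 0.0417) = 0.218
Q = 1.24e+07, so δQ = 0.218 × 1.24e+07 = 2.69e+06.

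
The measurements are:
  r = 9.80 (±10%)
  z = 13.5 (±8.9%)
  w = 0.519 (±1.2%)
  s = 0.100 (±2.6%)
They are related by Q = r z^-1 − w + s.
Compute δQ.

Let p = r·z^-1 = 0.726. δp/p = √((1·δr/r)² + (-1·δz/z)²) = √(0.0100 + 0.00792) = 0.134, so δp = 0.0972.
Q = p − w + s: δQ = √(δp² + δw² + δs²) = √(0.00944 + 3.88e-05 + 6.76e-06) = 0.0974

0.0974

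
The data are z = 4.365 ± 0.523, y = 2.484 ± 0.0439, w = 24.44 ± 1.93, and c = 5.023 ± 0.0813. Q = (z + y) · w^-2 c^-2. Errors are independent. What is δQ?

Let u = z + y = 6.849. δu = √(δz² + δy²) = √(0.274 + 0.00193) = 0.525, so δu/u = 0.0766.
Q is then a monomial in u, w, c:
δQ/Q = √((δu/u)² + (-2·δw/w)² + (-2·δc/c)²) = √(0.00587 + 0.0249 + 0.00105) = 0.179
Q = 0.0004545, so δQ = 0.179 × 0.0004545 = 8.11e-05.

8.11e-05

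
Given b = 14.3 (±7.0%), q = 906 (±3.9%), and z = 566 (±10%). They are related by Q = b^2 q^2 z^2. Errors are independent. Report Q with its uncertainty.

(5.38 ± 1.38) × 10^13

For a monomial Q ∝ b^2, q^2, z^2, fractional errors add in quadrature:
  (2·δb/b)² = (2×0.0700)² = 0.0196;  (2·δq/q)² = (2×0.0390)² = 0.00608;  (2·δz/z)² = (2×0.100)² = 0.0400
δQ/Q = √(0.0657) = 0.256
Q = 5.38e+13, so δQ = 0.256 × 5.38e+13 = 1.38e+13.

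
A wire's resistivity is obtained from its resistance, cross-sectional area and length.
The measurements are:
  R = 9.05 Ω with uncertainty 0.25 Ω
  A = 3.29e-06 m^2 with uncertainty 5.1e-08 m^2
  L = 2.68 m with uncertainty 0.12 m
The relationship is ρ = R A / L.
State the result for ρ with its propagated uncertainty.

(1.11 ± 0.0609) × 10^-5 Ω·m

Relative error in a monomial: (δρ/ρ)² = Σ (nᵢ · δxᵢ/xᵢ)².
  (1·δR/R)² = (1×0.0276)² = 0.000763;  (1·δA/A)² = (1×0.0155)² = 0.000240;  (-1·δL/L)² = (-1×0.0448)² = 0.00200
δρ/ρ = √(0.00301) = 0.0548
ρ = 1.11e-05 Ω·m, so δρ = 0.0548 × 1.11e-05 = 6.09e-07 Ω·m.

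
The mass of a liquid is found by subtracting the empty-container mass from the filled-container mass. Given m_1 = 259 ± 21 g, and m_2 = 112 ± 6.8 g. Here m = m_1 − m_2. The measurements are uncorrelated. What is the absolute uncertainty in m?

22.1 g

For a sum/difference, combine absolute errors in quadrature:
  (δm_1)² = 441;  (δm_2)² = 46.2
δm = √(487) = 22.1 g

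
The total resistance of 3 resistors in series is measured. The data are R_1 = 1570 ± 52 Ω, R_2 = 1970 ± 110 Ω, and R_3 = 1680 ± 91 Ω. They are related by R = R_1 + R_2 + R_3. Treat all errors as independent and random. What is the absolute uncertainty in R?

152 Ω

Each term contributes (cᵢ δxᵢ)² to (δR)²:
  (δR_1)² = 2700;  (δR_2)² = 12100;  (δR_3)² = 8280
δR = √(23100) = 152 Ω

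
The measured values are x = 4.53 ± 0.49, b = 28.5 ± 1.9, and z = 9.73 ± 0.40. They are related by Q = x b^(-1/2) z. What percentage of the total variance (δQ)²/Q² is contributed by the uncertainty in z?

11.7%

(δQ/Q)² = (1·δx/x)² + (−½·δb/b)² + (1·δz/z)²
  x term: (1×0.108)² = 0.0117
  b term: (-0.5×0.0667)² = 0.00111
  z term: (1×0.0411)² = 0.00169
Total = 0.0145. Share from z = 0.00169/0.0145 = 0.117.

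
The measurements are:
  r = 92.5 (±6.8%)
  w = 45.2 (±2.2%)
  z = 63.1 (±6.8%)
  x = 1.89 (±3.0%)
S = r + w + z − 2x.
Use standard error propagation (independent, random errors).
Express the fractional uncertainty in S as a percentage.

3.90%

For a sum/difference, combine absolute errors in quadrature:
  (δr)² = 39.6;  (δw)² = 0.989;  (δz)² = 18.4;  (2·δx)² = 0.0129
δS = √(59.0) = 7.68
S = 197, so δS/S = 7.68/197 = 0.0390.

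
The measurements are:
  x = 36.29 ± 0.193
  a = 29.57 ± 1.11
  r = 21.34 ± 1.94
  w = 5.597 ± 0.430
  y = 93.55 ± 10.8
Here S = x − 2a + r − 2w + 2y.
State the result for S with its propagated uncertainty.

Absolute uncertainties add in quadrature for a linear combination:
  (δx)² = 0.0372;  (2·δa)² = 4.93;  (δr)² = 3.76;  (2·δw)² = 0.740;  (2·δy)² = 467
δS = √(476) = 21.8
S = 174.4.

174.4 ± 21.8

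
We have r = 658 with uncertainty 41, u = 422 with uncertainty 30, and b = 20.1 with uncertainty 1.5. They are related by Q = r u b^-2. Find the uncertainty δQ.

121

Since Q is a product/quotient, work with relative uncertainties:
  (1·δr/r)² = (1×0.0623)² = 0.00388;  (1·δu/u)² = (1×0.0711)² = 0.00505;  (-2·δb/b)² = (-2×0.0746)² = 0.0223
δQ/Q = √(0.0312) = 0.177
Q = 687, so δQ = 0.177 × 687 = 121.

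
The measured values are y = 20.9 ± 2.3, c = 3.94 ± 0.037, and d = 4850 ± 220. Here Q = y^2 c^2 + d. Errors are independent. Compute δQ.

1510

Let p = y^2·c^2 = 6780. δp/p = √((2·δy/y)² + (2·δc/c)²) = √(0.0484 + 0.000353) = 0.221, so δp = 1500.
Q = p + d: δQ = √(δp² + δd²) = √(2.24e+06 + 48400) = 1510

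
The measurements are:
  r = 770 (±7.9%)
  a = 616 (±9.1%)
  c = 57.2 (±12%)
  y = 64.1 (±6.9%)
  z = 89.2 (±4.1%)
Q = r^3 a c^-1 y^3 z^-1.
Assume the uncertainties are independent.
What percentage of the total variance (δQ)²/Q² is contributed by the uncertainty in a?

(δQ/Q)² = (3·δr/r)² + (1·δa/a)² + (-1·δc/c)² + (3·δy/y)² + (-1·δz/z)²
  r term: (3×0.0790)² = 0.0562
  a term: (1×0.0910)² = 0.00828
  c term: (-1×0.120)² = 0.0144
  y term: (3×0.0690)² = 0.0428
  z term: (-1×0.0410)² = 0.00168
Total = 0.123. Share from a = 0.00828/0.123 = 0.0671.

6.71%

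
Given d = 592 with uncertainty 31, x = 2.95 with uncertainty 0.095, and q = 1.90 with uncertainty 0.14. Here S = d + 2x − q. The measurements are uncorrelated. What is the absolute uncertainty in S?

31.0

Sums and differences: (δS)² = Σ (cᵢ δxᵢ)².
  (δd)² = 961;  (2·δx)² = 0.0361;  (δq)² = 0.0196
δS = √(961) = 31.0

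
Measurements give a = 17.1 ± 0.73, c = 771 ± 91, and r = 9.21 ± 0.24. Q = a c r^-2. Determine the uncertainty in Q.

Q is a product of powers, so relative uncertainties combine in quadrature:
  (1·δa/a)² = (1×0.0427)² = 0.00182;  (1·δc/c)² = (1×0.118)² = 0.0139;  (-2·δr/r)² = (-2×0.0261)² = 0.00272
δQ/Q = √(0.0185) = 0.136
Q = 155, so δQ = 0.136 × 155 = 21.1.

21.1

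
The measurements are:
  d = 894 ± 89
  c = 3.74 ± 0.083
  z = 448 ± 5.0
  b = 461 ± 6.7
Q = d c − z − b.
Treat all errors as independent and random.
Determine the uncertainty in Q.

341

Let p = d·c = 3340. δp/p = √((1·δd/d)² + (1·δc/c)²) = √(0.00991 + 0.000493) = 0.102, so δp = 341.
Q = p − z − b: δQ = √(δp² + δz² + δb²) = √(1.16e+05 + 25.0 + 44.9) = 341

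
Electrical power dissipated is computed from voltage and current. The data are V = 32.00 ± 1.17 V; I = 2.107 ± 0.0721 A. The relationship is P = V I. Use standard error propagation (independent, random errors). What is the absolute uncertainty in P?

3.38 W

For a monomial P ∝ V, I, fractional errors add in quadrature:
  (1·δV/V)² = (1×0.0366)² = 0.00134;  (1·δI/I)² = (1×0.0342)² = 0.00117
δP/P = √(0.00251) = 0.0501
P = 67.42 W, so δP = 0.0501 × 67.42 = 3.38 W.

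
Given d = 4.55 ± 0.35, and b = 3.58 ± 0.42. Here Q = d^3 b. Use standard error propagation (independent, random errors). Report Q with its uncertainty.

337 ± 87.3

Relative error in a monomial: (δQ/Q)² = Σ (nᵢ · δxᵢ/xᵢ)².
  (3·δd/d)² = (3×0.0769)² = 0.0533;  (1·δb/b)² = (1×0.117)² = 0.0138
δQ/Q = √(0.0670) = 0.259
Q = 337, so δQ = 0.259 × 337 = 87.3.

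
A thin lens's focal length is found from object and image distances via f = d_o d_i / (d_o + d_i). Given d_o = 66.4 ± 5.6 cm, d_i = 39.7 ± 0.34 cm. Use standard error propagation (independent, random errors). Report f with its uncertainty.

24.8 ± 0.795 cm

∂f/∂d_o = (d_i/(d_o+d_i))² = 0.140;  ∂f/∂d_i = (d_o/(d_o+d_i))² = 0.392
δf = √((∂f/∂d_o · δd_o)² + (∂f/∂d_i · δd_i)²) = √(0.615 + 0.0177) = 0.795 cm
f = 24.8 cm.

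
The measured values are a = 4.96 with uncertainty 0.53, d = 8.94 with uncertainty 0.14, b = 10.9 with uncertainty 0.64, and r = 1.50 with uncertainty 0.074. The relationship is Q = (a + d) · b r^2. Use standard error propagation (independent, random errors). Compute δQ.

41.4

Let u = a + d = 13.9. δu = √(δa² + δd²) = √(0.281 + 0.0196) = 0.548, so δu/u = 0.0394.
Q is then a monomial in u, b, r:
δQ/Q = √((δu/u)² + (1·δb/b)² + (2·δr/r)²) = √(0.00156 + 0.00345 + 0.00974) = 0.121
Q = 341, so δQ = 0.121 × 341 = 41.4.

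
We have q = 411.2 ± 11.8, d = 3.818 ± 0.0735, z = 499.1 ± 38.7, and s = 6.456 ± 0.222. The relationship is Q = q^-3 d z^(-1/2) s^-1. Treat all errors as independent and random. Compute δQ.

Q is a product of powers, so relative uncertainties combine in quadrature:
  (-3·δq/q)² = (-3×0.0287)² = 0.00741;  (1·δd/d)² = (1×0.0193)² = 0.000371;  (−½·δz/z)² = (-0.5×0.0775)² = 0.00150;  (-1·δs/s)² = (-1×0.0344)² = 0.00118
δQ/Q = √(0.0105) = 0.102
Q = 3.807e-10, so δQ = 0.102 × 3.807e-10 = 3.9e-11.

3.9e-11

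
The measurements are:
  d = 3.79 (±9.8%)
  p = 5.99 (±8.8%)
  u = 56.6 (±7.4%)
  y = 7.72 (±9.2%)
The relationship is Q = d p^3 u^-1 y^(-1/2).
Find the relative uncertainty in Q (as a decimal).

0.295

Since Q is a product/quotient, work with relative uncertainties:
  (1·δd/d)² = (1×0.0980)² = 0.00960;  (3·δp/p)² = (3×0.0880)² = 0.0697;  (-1·δu/u)² = (-1×0.0740)² = 0.00548;  (−½·δy/y)² = (-0.5×0.0920)² = 0.00212
δQ/Q = √(0.0869) = 0.295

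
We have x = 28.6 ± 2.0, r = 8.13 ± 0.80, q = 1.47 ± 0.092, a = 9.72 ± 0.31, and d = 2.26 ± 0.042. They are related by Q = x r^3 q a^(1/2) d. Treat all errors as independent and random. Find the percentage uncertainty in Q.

31.1%

Products/powers → add relative errors in quadrature, weighted by exponent:
  (1·δx/x)² = (1×0.0699)² = 0.00489;  (3·δr/r)² = (3×0.0984)² = 0.0871;  (1·δq/q)² = (1×0.0626)² = 0.00392;  (½·δa/a)² = (0.5×0.0319)² = 0.000254;  (1·δd/d)² = (1×0.0186)² = 0.000345
δQ/Q = √(0.0966) = 0.311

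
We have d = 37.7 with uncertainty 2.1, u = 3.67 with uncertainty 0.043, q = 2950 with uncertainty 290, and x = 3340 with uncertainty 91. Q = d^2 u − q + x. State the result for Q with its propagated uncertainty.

Let p = d^2·u = 5220. δp/p = √((2·δd/d)² + (1·δu/u)²) = √(0.0124 + 0.000137) = 0.112, so δp = 584.
Q = p − q + x: δQ = √(δp² + δq² + δx²) = √(3.41e+05 + 84100 + 8280) = 659
Q = 5610.

5610 ± 659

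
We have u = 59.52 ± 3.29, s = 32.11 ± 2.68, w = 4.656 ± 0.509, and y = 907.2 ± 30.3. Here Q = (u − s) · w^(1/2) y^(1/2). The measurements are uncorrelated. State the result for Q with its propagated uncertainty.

Let h = u − s = 27.41. δh = √(δu² + δs²) = √(10.8 + 7.18) = 4.24, so δh/h = 0.155.
Q is then a monomial in h, w, y:
δQ/Q = √((δh/h)² + (½·δw/w)² + (½·δy/y)²) = √(0.0240 + 0.00299 + 0.000279) = 0.165
Q = 1781, so δQ = 0.165 × 1781 = 294.

1781 ± 294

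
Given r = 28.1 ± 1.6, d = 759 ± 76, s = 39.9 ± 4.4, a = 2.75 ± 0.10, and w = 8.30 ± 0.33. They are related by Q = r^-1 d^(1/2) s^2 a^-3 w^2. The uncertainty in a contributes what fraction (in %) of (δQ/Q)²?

16.4%

(δQ/Q)² = (-1·δr/r)² + (½·δd/d)² + (2·δs/s)² + (-3·δa/a)² + (2·δw/w)²
  r term: (-1×0.0569)² = 0.00324
  d term: (0.5×0.100)² = 0.00251
  s term: (2×0.110)² = 0.0486
  a term: (-3×0.0364)² = 0.0119
  w term: (2×0.0398)² = 0.00632
Total = 0.0726. Share from a = 0.0119/0.0726 = 0.164.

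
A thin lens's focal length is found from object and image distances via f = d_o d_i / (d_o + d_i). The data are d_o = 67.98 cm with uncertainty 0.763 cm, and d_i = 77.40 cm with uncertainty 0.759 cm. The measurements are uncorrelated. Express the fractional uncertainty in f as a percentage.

∂f/∂d_o = (d_i/(d_o+d_i))² = 0.283;  ∂f/∂d_i = (d_o/(d_o+d_i))² = 0.219
δf = √((∂f/∂d_o · δd_o)² + (∂f/∂d_i · δd_i)²) = √(0.0468 + 0.0275) = 0.273 cm
f = 36.19 cm, so δf/f = 0.273/36.19 = 0.00753.

0.753%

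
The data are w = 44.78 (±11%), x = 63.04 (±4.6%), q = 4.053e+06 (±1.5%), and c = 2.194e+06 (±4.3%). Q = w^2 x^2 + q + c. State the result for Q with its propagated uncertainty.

(1.422 ± 0.190) × 10^7

Let p = w^2·x^2 = 7.969e+06. δp/p = √((2·δw/w)² + (2·δx/x)²) = √(0.0484 + 0.00846) = 0.238, so δp = 1.9e+06.
Q = p + q + c: δQ = √(δp² + δq² + δc²) = √(3.61e+12 + 3.7e+09 + 8.9e+09) = 1.9e+06
Q = 1.422e+07.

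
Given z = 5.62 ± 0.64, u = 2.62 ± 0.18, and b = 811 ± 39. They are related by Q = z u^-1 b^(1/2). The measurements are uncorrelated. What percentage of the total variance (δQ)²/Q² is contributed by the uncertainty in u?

(δQ/Q)² = (1·δz/z)² + (-1·δu/u)² + (½·δb/b)²
  z term: (1×0.114)² = 0.0130
  u term: (-1×0.0687)² = 0.00472
  b term: (0.5×0.0481)² = 0.000578
Total = 0.0183. Share from u = 0.00472/0.0183 = 0.258.

25.8%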